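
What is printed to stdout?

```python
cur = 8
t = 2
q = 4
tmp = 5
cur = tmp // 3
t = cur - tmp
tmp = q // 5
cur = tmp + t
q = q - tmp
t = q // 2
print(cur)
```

cur = 5//3 = 1
t = 1-5 = -4
tmp = 4//5 = 0
cur = 0+(-4) = -4
q = 4-0 = 4
t = 4//2 = 2

-4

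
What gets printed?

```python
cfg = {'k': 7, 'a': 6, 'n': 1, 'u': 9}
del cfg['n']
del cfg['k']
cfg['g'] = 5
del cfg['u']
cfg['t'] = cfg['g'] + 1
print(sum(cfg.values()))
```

17

del 'n' → {'k': 7, 'a': 6, 'u': 9}
del 'k' → {'a': 6, 'u': 9}
cfg['g'] = 5 → {'a': 6, 'u': 9, 'g': 5}
del 'u' → {'a': 6, 'g': 5}
cfg['t'] = cfg['g']+1 = 6 → {'a': 6, 'g': 5, 't': 6}
sum of values = 17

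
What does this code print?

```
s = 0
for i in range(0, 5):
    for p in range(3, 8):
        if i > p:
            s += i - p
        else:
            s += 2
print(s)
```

49

i=0,p=3: not 0>3, s = 0+2 = 2
i=0,p=4: not 0>4, s = 2+2 = 4
i=0,p=5: not 0>5, s = 4+2 = 6
i=0,p=6: not 0>6, s = 6+2 = 8
i=0,p=7: not 0>7, s = 8+2 = 10
i=1,p=3: not 1>3, s = 10+2 = 12
i=1,p=4: not 1>4, s = 12+2 = 14
i=1,p=5: not 1>5, s = 14+2 = 16
i=1,p=6: not 1>6, s = 16+2 = 18
i=1,p=7: not 1>7, s = 18+2 = 20
i=2,p=3: not 2>3, s = 20+2 = 22
i=2,p=4: not 2>4, s = 22+2 = 24
i=2,p=5: not 2>5, s = 24+2 = 26
i=2,p=6: not 2>6, s = 26+2 = 28
i=2,p=7: not 2>7, s = 28+2 = 30
i=3,p=3: not 3>3, s = 30+2 = 32
i=3,p=4: not 3>4, s = 32+2 = 34
i=3,p=5: not 3>5, s = 34+2 = 36
i=3,p=6: not 3>6, s = 36+2 = 38
i=3,p=7: not 3>7, s = 38+2 = 40
i=4,p=3: 4>3, s = 40+1 = 41
i=4,p=4: not 4>4, s = 41+2 = 43
i=4,p=5: not 4>5, s = 43+2 = 45
i=4,p=6: not 4>6, s = 45+2 = 47
i=4,p=7: not 4>7, s = 47+2 = 49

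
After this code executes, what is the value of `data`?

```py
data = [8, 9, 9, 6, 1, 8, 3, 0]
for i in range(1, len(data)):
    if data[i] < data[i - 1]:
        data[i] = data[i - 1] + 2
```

[8, 9, 9, 11, 13, 15, 17, 19]

i=1: 9>=8, unchanged → [8, 9, 9, 6, 1, 8, 3, 0]
i=2: 9>=9, unchanged → [8, 9, 9, 6, 1, 8, 3, 0]
i=3: 6<9, data[3] = 9+2 = 11 → [8, 9, 9, 11, 1, 8, 3, 0]
i=4: 1<11, data[4] = 11+2 = 13 → [8, 9, 9, 11, 13, 8, 3, 0]
i=5: 8<13, data[5] = 13+2 = 15 → [8, 9, 9, 11, 13, 15, 3, 0]
i=6: 3<15, data[6] = 15+2 = 17 → [8, 9, 9, 11, 13, 15, 17, 0]
i=7: 0<17, data[7] = 17+2 = 19 → [8, 9, 9, 11, 13, 15, 17, 19]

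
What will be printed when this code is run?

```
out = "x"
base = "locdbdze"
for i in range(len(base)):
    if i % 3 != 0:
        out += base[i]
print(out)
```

i=0: skip
i=1: add 'o' → 'xo'
i=2: add 'c' → 'xoc'
i=3: skip
i=4: add 'b' → 'xocb'
i=5: add 'd' → 'xocbd'
i=6: skip
i=7: add 'e' → 'xocbde'

xocbde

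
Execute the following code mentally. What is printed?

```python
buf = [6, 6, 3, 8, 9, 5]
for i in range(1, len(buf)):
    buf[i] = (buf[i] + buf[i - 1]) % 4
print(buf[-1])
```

1

i=1: buf[1] = (6+6)%4 = 0 → [6, 0, 3, 8, 9, 5]
i=2: buf[2] = (3+0)%4 = 3 → [6, 0, 3, 8, 9, 5]
i=3: buf[3] = (8+3)%4 = 3 → [6, 0, 3, 3, 9, 5]
i=4: buf[4] = (9+3)%4 = 0 → [6, 0, 3, 3, 0, 5]
i=5: buf[5] = (5+0)%4 = 1 → [6, 0, 3, 3, 0, 1]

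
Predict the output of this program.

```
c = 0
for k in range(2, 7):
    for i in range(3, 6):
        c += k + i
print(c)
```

120

k=2,i=3: c = 0+5 = 5
k=2,i=4: c = 5+6 = 11
k=2,i=5: c = 11+7 = 18
k=3,i=3: c = 18+6 = 24
k=3,i=4: c = 24+7 = 31
k=3,i=5: c = 31+8 = 39
k=4,i=3: c = 39+7 = 46
k=4,i=4: c = 46+8 = 54
k=4,i=5: c = 54+9 = 63
k=5,i=3: c = 63+8 = 71
k=5,i=4: c = 71+9 = 80
k=5,i=5: c = 80+10 = 90
k=6,i=3: c = 90+9 = 99
k=6,i=4: c = 99+10 = 109
k=6,i=5: c = 109+11 = 120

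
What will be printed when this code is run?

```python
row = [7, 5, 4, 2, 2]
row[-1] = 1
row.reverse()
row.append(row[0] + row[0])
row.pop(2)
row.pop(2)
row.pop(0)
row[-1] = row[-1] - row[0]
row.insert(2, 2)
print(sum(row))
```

row[-1] = 1 → [7, 5, 4, 2, 1]
reverse → [1, 2, 4, 5, 7]
append row[0]+row[0] = 1+1 = 2 → [1, 2, 4, 5, 7, 2]
pop(2) removes 4 → [1, 2, 5, 7, 2]
pop(2) removes 5 → [1, 2, 7, 2]
pop(0) removes 1 → [2, 7, 2]
row[-1] = row[-1]-row[0] = 2-2 = 0 → [2, 7, 0]
insert 2 at 2 → [2, 7, 2, 0]
sum = 11

11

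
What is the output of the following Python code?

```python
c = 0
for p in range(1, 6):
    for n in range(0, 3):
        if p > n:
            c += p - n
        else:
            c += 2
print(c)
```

37

p=1,n=0: 1>0, c = 0+1 = 1
p=1,n=1: not 1>1, c = 1+2 = 3
p=1,n=2: not 1>2, c = 3+2 = 5
p=2,n=0: 2>0, c = 5+2 = 7
p=2,n=1: 2>1, c = 7+1 = 8
p=2,n=2: not 2>2, c = 8+2 = 10
p=3,n=0: 3>0, c = 10+3 = 13
p=3,n=1: 3>1, c = 13+2 = 15
p=3,n=2: 3>2, c = 15+1 = 16
p=4,n=0: 4>0, c = 16+4 = 20
p=4,n=1: 4>1, c = 20+3 = 23
p=4,n=2: 4>2, c = 23+2 = 25
p=5,n=0: 5>0, c = 25+5 = 30
p=5,n=1: 5>1, c = 30+4 = 34
p=5,n=2: 5>2, c = 34+3 = 37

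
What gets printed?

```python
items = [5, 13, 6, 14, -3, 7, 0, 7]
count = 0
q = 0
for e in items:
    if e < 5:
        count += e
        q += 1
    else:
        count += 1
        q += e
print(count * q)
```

e=5: not <5, count = 0+1 = 1; q=5
e=13: not <5, count = 1+1 = 2; q=18
e=6: not <5, count = 2+1 = 3; q=24
e=14: not <5, count = 3+1 = 4; q=38
e=-3: <5, count = 4+(-3) = 1; q=39
e=7: not <5, count = 1+1 = 2; q=46
e=0: <5, count = 2+0 = 2; q=47
e=7: not <5, count = 2+1 = 3; q=54
count*q = 3*54 = 162

162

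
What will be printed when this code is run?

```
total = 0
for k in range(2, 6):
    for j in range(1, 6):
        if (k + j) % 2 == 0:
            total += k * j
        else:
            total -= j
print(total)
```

k=2,j=1: odd sum, total = 0-1 = -1
k=2,j=2: even sum, total = (-1)+4 = 3
k=2,j=3: odd sum, total = 3-3 = 0
k=2,j=4: even sum, total = 0+8 = 8
k=2,j=5: odd sum, total = 8-5 = 3
k=3,j=1: even sum, total = 3+3 = 6
k=3,j=2: odd sum, total = 6-2 = 4
k=3,j=3: even sum, total = 4+9 = 13
k=3,j=4: odd sum, total = 13-4 = 9
k=3,j=5: even sum, total = 9+15 = 24
k=4,j=1: odd sum, total = 24-1 = 23
k=4,j=2: even sum, total = 23+8 = 31
k=4,j=3: odd sum, total = 31-3 = 28
k=4,j=4: even sum, total = 28+16 = 44
k=4,j=5: odd sum, total = 44-5 = 39
k=5,j=1: even sum, total = 39+5 = 44
k=5,j=2: odd sum, total = 44-2 = 42
k=5,j=3: even sum, total = 42+15 = 57
k=5,j=4: odd sum, total = 57-4 = 53
k=5,j=5: even sum, total = 53+25 = 78

78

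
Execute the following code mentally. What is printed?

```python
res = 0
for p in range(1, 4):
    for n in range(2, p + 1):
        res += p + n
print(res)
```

p=2,n=2: res = 0+4 = 4
p=3,n=2: res = 4+5 = 9
p=3,n=3: res = 9+6 = 15

15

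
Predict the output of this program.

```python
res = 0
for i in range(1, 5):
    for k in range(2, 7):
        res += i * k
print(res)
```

i=1,k=2: res = 0+2 = 2
i=1,k=3: res = 2+3 = 5
i=1,k=4: res = 5+4 = 9
i=1,k=5: res = 9+5 = 14
i=1,k=6: res = 14+6 = 20
i=2,k=2: res = 20+4 = 24
i=2,k=3: res = 24+6 = 30
i=2,k=4: res = 30+8 = 38
i=2,k=5: res = 38+10 = 48
i=2,k=6: res = 48+12 = 60
i=3,k=2: res = 60+6 = 66
i=3,k=3: res = 66+9 = 75
i=3,k=4: res = 75+12 = 87
i=3,k=5: res = 87+15 = 102
i=3,k=6: res = 102+18 = 120
i=4,k=2: res = 120+8 = 128
i=4,k=3: res = 128+12 = 140
i=4,k=4: res = 140+16 = 156
i=4,k=5: res = 156+20 = 176
i=4,k=6: res = 176+24 = 200

200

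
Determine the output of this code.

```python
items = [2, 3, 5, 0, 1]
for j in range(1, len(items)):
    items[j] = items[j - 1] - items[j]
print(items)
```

[2, -1, -6, -6, -7]

j=1: items[1] = 2-3 = -1 → [2, -1, 5, 0, 1]
j=2: items[2] = (-1)-5 = -6 → [2, -1, -6, 0, 1]
j=3: items[3] = (-6)-0 = -6 → [2, -1, -6, -6, 1]
j=4: items[4] = (-6)-1 = -7 → [2, -1, -6, -6, -7]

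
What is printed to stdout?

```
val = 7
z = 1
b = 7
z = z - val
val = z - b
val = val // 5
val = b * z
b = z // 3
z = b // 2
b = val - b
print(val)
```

z = 1-7 = -6
val = (-6)-7 = -13
val = (-13)//5 = -3
val = 7*(-6) = -42
b = (-6)//3 = -2
z = (-2)//2 = -1
b = (-42)-(-2) = -40

-42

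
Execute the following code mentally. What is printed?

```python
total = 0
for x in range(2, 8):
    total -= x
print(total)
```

-27

x=2: total = 0-2 = -2
x=3: total = (-2)-3 = -5
x=4: total = (-5)-4 = -9
x=5: total = (-9)-5 = -14
x=6: total = (-14)-6 = -20
x=7: total = (-20)-7 = -27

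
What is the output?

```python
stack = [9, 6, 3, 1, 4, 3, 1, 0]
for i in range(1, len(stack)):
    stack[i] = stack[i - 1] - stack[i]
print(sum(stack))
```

-20

i=1: stack[1] = 9-6 = 3 → [9, 3, 3, 1, 4, 3, 1, 0]
i=2: stack[2] = 3-3 = 0 → [9, 3, 0, 1, 4, 3, 1, 0]
i=3: stack[3] = 0-1 = -1 → [9, 3, 0, -1, 4, 3, 1, 0]
i=4: stack[4] = (-1)-4 = -5 → [9, 3, 0, -1, -5, 3, 1, 0]
i=5: stack[5] = (-5)-3 = -8 → [9, 3, 0, -1, -5, -8, 1, 0]
i=6: stack[6] = (-8)-1 = -9 → [9, 3, 0, -1, -5, -8, -9, 0]
i=7: stack[7] = (-9)-0 = -9 → [9, 3, 0, -1, -5, -8, -9, -9]
sum = -20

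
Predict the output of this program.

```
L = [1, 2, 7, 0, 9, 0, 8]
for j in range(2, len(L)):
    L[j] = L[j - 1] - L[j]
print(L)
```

j=2: L[2] = 2-7 = -5 → [1, 2, -5, 0, 9, 0, 8]
j=3: L[3] = (-5)-0 = -5 → [1, 2, -5, -5, 9, 0, 8]
j=4: L[4] = (-5)-9 = -14 → [1, 2, -5, -5, -14, 0, 8]
j=5: L[5] = (-14)-0 = -14 → [1, 2, -5, -5, -14, -14, 8]
j=6: L[6] = (-14)-8 = -22 → [1, 2, -5, -5, -14, -14, -22]

[1, 2, -5, -5, -14, -14, -22]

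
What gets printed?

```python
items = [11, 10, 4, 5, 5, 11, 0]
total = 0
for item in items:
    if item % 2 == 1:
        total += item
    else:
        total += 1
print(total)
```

35

item=11: odd, total = 0+11 = 11
item=10: not odd, total = 11+1 = 12
item=4: not odd, total = 12+1 = 13
item=5: odd, total = 13+5 = 18
item=5: odd, total = 18+5 = 23
item=11: odd, total = 23+11 = 34
item=0: not odd, total = 34+1 = 35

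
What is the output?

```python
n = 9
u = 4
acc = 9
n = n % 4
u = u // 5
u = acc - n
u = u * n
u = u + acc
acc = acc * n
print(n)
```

1

n = 9%4 = 1
u = 4//5 = 0
u = 9-1 = 8
u = 8*1 = 8
u = 8+9 = 17
acc = 9*1 = 9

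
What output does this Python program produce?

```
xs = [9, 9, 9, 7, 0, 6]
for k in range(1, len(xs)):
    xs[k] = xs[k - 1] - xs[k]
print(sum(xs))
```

-54

k=1: xs[1] = 9-9 = 0 → [9, 0, 9, 7, 0, 6]
k=2: xs[2] = 0-9 = -9 → [9, 0, -9, 7, 0, 6]
k=3: xs[3] = (-9)-7 = -16 → [9, 0, -9, -16, 0, 6]
k=4: xs[4] = (-16)-0 = -16 → [9, 0, -9, -16, -16, 6]
k=5: xs[5] = (-16)-6 = -22 → [9, 0, -9, -16, -16, -22]
sum = -54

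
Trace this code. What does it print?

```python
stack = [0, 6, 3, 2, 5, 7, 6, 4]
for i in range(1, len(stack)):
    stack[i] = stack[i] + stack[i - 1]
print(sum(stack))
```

127

i=1: stack[1] = 6+0 = 6 → [0, 6, 3, 2, 5, 7, 6, 4]
i=2: stack[2] = 3+6 = 9 → [0, 6, 9, 2, 5, 7, 6, 4]
i=3: stack[3] = 2+9 = 11 → [0, 6, 9, 11, 5, 7, 6, 4]
i=4: stack[4] = 5+11 = 16 → [0, 6, 9, 11, 16, 7, 6, 4]
i=5: stack[5] = 7+16 = 23 → [0, 6, 9, 11, 16, 23, 6, 4]
i=6: stack[6] = 6+23 = 29 → [0, 6, 9, 11, 16, 23, 29, 4]
i=7: stack[7] = 4+29 = 33 → [0, 6, 9, 11, 16, 23, 29, 33]
sum = 127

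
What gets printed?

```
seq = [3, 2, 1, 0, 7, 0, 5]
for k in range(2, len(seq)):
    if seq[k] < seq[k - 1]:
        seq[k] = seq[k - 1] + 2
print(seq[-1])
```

k=2: 1<2, seq[2] = 2+2 = 4 → [3, 2, 4, 0, 7, 0, 5]
k=3: 0<4, seq[3] = 4+2 = 6 → [3, 2, 4, 6, 7, 0, 5]
k=4: 7>=6, unchanged → [3, 2, 4, 6, 7, 0, 5]
k=5: 0<7, seq[5] = 7+2 = 9 → [3, 2, 4, 6, 7, 9, 5]
k=6: 5<9, seq[6] = 9+2 = 11 → [3, 2, 4, 6, 7, 9, 11]

11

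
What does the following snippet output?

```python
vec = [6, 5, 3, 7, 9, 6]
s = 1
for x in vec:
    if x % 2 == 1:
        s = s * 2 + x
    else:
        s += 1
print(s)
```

108

x=6: not odd, s = 1+1 = 2
x=5: odd, s = 2*2+5 = 9
x=3: odd, s = 9*2+3 = 21
x=7: odd, s = 21*2+7 = 49
x=9: odd, s = 49*2+9 = 107
x=6: not odd, s = 107+1 = 108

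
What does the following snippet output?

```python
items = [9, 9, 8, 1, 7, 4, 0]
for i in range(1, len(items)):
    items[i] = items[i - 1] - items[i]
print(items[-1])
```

-20

i=1: items[1] = 9-9 = 0 → [9, 0, 8, 1, 7, 4, 0]
i=2: items[2] = 0-8 = -8 → [9, 0, -8, 1, 7, 4, 0]
i=3: items[3] = (-8)-1 = -9 → [9, 0, -8, -9, 7, 4, 0]
i=4: items[4] = (-9)-7 = -16 → [9, 0, -8, -9, -16, 4, 0]
i=5: items[5] = (-16)-4 = -20 → [9, 0, -8, -9, -16, -20, 0]
i=6: items[6] = (-20)-0 = -20 → [9, 0, -8, -9, -16, -20, -20]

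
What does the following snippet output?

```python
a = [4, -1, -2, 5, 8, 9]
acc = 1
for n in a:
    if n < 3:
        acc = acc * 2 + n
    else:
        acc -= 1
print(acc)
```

n=4: not <3, acc = 1-1 = 0
n=-1: <3, acc = 0*2+(-1) = -1
n=-2: <3, acc = (-1)*2+(-2) = -4
n=5: not <3, acc = (-4)-1 = -5
n=8: not <3, acc = (-5)-1 = -6
n=9: not <3, acc = (-6)-1 = -7

-7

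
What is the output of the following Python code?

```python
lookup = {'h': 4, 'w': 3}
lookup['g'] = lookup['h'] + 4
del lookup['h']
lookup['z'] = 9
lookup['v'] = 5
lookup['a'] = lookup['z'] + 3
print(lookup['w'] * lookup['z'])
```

27

lookup['g'] = lookup['h']+4 = 8 → {'h': 4, 'w': 3, 'g': 8}
del 'h' → {'w': 3, 'g': 8}
lookup['z'] = 9 → {'w': 3, 'g': 8, 'z': 9}
lookup['v'] = 5 → {'w': 3, 'g': 8, 'z': 9, 'v': 5}
lookup['a'] = lookup['z']+3 = 12 → {'w': 3, 'g': 8, 'z': 9, 'v': 5, 'a': 12}
lookup['w']*lookup['z'] = 3*9 = 27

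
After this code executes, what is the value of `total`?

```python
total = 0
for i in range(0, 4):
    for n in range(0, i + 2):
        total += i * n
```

i=0,n=0: total = 0+0 = 0
i=0,n=1: total = 0+0 = 0
i=1,n=0: total = 0+0 = 0
i=1,n=1: total = 0+1 = 1
i=1,n=2: total = 1+2 = 3
i=2,n=0: total = 3+0 = 3
i=2,n=1: total = 3+2 = 5
i=2,n=2: total = 5+4 = 9
i=2,n=3: total = 9+6 = 15
i=3,n=0: total = 15+0 = 15
i=3,n=1: total = 15+3 = 18
i=3,n=2: total = 18+6 = 24
i=3,n=3: total = 24+9 = 33
i=3,n=4: total = 33+12 = 45

45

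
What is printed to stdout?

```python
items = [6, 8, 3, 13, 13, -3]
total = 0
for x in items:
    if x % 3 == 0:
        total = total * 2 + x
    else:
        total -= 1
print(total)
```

19

x=6: %3==0, total = 0*2+6 = 6
x=8: not %3==0, total = 6-1 = 5
x=3: %3==0, total = 5*2+3 = 13
x=13: not %3==0, total = 13-1 = 12
x=13: not %3==0, total = 12-1 = 11
x=-3: %3==0, total = 11*2+(-3) = 19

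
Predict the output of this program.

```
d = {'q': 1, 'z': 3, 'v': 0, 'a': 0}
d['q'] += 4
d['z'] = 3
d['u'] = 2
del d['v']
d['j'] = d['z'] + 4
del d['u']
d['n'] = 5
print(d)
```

d['q'] = 1+4 = 5 → {'q': 5, 'z': 3, 'v': 0, 'a': 0}
d['z'] = 3 → {'q': 5, 'z': 3, 'v': 0, 'a': 0}
d['u'] = 2 → {'q': 5, 'z': 3, 'v': 0, 'a': 0, 'u': 2}
del 'v' → {'q': 5, 'z': 3, 'a': 0, 'u': 2}
d['j'] = d['z']+4 = 7 → {'q': 5, 'z': 3, 'a': 0, 'u': 2, 'j': 7}
del 'u' → {'q': 5, 'z': 3, 'a': 0, 'j': 7}
d['n'] = 5 → {'q': 5, 'z': 3, 'a': 0, 'j': 7, 'n': 5}

{'q': 5, 'z': 3, 'a': 0, 'j': 7, 'n': 5}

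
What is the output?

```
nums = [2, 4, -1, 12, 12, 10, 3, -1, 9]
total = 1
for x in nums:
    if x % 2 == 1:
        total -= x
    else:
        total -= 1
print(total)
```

-14

x=2: not odd, total = 1-1 = 0
x=4: not odd, total = 0-1 = -1
x=-1: odd, total = (-1)-(-1) = 0
x=12: not odd, total = 0-1 = -1
x=12: not odd, total = (-1)-1 = -2
x=10: not odd, total = (-2)-1 = -3
x=3: odd, total = (-3)-3 = -6
x=-1: odd, total = (-6)-(-1) = -5
x=9: odd, total = (-5)-9 = -14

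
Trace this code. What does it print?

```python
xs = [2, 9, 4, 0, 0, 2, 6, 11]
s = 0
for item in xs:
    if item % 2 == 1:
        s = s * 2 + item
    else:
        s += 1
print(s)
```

43

item=2: not odd, s = 0+1 = 1
item=9: odd, s = 1*2+9 = 11
item=4: not odd, s = 11+1 = 12
item=0: not odd, s = 12+1 = 13
item=0: not odd, s = 13+1 = 14
item=2: not odd, s = 14+1 = 15
item=6: not odd, s = 15+1 = 16
item=11: odd, s = 16*2+11 = 43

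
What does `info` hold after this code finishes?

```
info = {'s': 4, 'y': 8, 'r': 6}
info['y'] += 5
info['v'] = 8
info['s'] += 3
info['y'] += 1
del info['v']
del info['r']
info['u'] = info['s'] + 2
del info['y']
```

{'s': 7, 'u': 9}

info['y'] = 8+5 = 13 → {'s': 4, 'y': 13, 'r': 6}
info['v'] = 8 → {'s': 4, 'y': 13, 'r': 6, 'v': 8}
info['s'] = 4+3 = 7 → {'s': 7, 'y': 13, 'r': 6, 'v': 8}
info['y'] = 13+1 = 14 → {'s': 7, 'y': 14, 'r': 6, 'v': 8}
del 'v' → {'s': 7, 'y': 14, 'r': 6}
del 'r' → {'s': 7, 'y': 14}
info['u'] = info['s']+2 = 9 → {'s': 7, 'y': 14, 'u': 9}
del 'y' → {'s': 7, 'u': 9}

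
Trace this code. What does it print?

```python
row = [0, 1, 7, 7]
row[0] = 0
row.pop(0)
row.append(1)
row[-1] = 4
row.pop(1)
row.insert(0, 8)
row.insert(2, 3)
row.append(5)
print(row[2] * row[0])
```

24

row[0] = 0 → [0, 1, 7, 7]
pop(0) removes 0 → [1, 7, 7]
append 1 → [1, 7, 7, 1]
row[-1] = 4 → [1, 7, 7, 4]
pop(1) removes 7 → [1, 7, 4]
insert 8 at 0 → [8, 1, 7, 4]
insert 3 at 2 → [8, 1, 3, 7, 4]
append 5 → [8, 1, 3, 7, 4, 5]
row[2]*row[0] = 3*8 = 24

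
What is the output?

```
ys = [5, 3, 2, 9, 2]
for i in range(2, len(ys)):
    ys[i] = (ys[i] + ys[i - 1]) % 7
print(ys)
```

i=2: ys[2] = (2+3)%7 = 5 → [5, 3, 5, 9, 2]
i=3: ys[3] = (9+5)%7 = 0 → [5, 3, 5, 0, 2]
i=4: ys[4] = (2+0)%7 = 2 → [5, 3, 5, 0, 2]

[5, 3, 5, 0, 2]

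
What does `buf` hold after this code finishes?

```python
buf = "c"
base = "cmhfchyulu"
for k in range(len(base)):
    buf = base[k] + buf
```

'uluyhcfhmcc'

k=0: prepend 'c' → 'cc'
k=1: prepend 'm' → 'mcc'
k=2: prepend 'h' → 'hmcc'
k=3: prepend 'f' → 'fhmcc'
k=4: prepend 'c' → 'cfhmcc'
k=5: prepend 'h' → 'hcfhmcc'
k=6: prepend 'y' → 'yhcfhmcc'
k=7: prepend 'u' → 'uyhcfhmcc'
k=8: prepend 'l' → 'luyhcfhmcc'
k=9: prepend 'u' → 'uluyhcfhmcc'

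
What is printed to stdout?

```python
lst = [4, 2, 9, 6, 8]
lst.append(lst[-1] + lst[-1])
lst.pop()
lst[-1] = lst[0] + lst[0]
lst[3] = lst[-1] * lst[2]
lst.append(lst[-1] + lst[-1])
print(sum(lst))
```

111

append lst[-1]+lst[-1] = 8+8 = 16 → [4, 2, 9, 6, 8, 16]
pop() removes 16 → [4, 2, 9, 6, 8]
lst[-1] = lst[0]+lst[0] = 4+4 = 8 → [4, 2, 9, 6, 8]
lst[3] = lst[-1]*lst[2] = 8*9 = 72 → [4, 2, 9, 72, 8]
append lst[-1]+lst[-1] = 8+8 = 16 → [4, 2, 9, 72, 8, 16]
sum = 111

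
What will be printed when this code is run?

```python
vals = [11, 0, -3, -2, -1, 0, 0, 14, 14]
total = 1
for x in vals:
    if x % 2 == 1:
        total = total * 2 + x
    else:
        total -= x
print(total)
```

x=11: odd, total = 1*2+11 = 13
x=0: not odd, total = 13-0 = 13
x=-3: odd, total = 13*2+(-3) = 23
x=-2: not odd, total = 23-(-2) = 25
x=-1: odd, total = 25*2+(-1) = 49
x=0: not odd, total = 49-0 = 49
x=0: not odd, total = 49-0 = 49
x=14: not odd, total = 49-14 = 35
x=14: not odd, total = 35-14 = 21

21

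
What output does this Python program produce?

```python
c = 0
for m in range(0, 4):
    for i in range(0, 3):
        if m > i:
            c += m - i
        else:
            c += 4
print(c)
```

m=0,i=0: not 0>0, c = 0+4 = 4
m=0,i=1: not 0>1, c = 4+4 = 8
m=0,i=2: not 0>2, c = 8+4 = 12
m=1,i=0: 1>0, c = 12+1 = 13
m=1,i=1: not 1>1, c = 13+4 = 17
m=1,i=2: not 1>2, c = 17+4 = 21
m=2,i=0: 2>0, c = 21+2 = 23
m=2,i=1: 2>1, c = 23+1 = 24
m=2,i=2: not 2>2, c = 24+4 = 28
m=3,i=0: 3>0, c = 28+3 = 31
m=3,i=1: 3>1, c = 31+2 = 33
m=3,i=2: 3>2, c = 33+1 = 34

34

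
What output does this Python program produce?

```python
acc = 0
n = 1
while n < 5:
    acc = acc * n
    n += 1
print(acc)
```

0

n=1: acc = 0*1 = 0
n=2: acc = 0*2 = 0
n=3: acc = 0*3 = 0
n=4: acc = 0*4 = 0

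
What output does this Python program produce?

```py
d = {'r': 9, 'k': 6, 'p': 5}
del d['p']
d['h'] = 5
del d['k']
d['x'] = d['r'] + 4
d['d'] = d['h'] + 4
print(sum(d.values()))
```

del 'p' → {'r': 9, 'k': 6}
d['h'] = 5 → {'r': 9, 'k': 6, 'h': 5}
del 'k' → {'r': 9, 'h': 5}
d['x'] = d['r']+4 = 13 → {'r': 9, 'h': 5, 'x': 13}
d['d'] = d['h']+4 = 9 → {'r': 9, 'h': 5, 'x': 13, 'd': 9}
sum of values = 36

36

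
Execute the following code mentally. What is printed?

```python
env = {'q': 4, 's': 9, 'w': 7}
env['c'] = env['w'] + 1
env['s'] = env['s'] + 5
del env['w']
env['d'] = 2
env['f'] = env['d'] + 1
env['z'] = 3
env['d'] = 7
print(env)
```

env['c'] = env['w']+1 = 8 → {'q': 4, 's': 9, 'w': 7, 'c': 8}
env['s'] = env['s']+5 = 14 → {'q': 4, 's': 14, 'w': 7, 'c': 8}
del 'w' → {'q': 4, 's': 14, 'c': 8}
env['d'] = 2 → {'q': 4, 's': 14, 'c': 8, 'd': 2}
env['f'] = env['d']+1 = 3 → {'q': 4, 's': 14, 'c': 8, 'd': 2, 'f': 3}
env['z'] = 3 → {'q': 4, 's': 14, 'c': 8, 'd': 2, 'f': 3, 'z': 3}
env['d'] = 7 → {'q': 4, 's': 14, 'c': 8, 'd': 7, 'f': 3, 'z': 3}

{'q': 4, 's': 14, 'c': 8, 'd': 7, 'f': 3, 'z': 3}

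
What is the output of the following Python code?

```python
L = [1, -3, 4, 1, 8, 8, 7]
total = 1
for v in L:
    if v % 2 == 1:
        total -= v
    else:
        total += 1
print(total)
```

-2

v=1: odd, total = 1-1 = 0
v=-3: odd, total = 0-(-3) = 3
v=4: not odd, total = 3+1 = 4
v=1: odd, total = 4-1 = 3
v=8: not odd, total = 3+1 = 4
v=8: not odd, total = 4+1 = 5
v=7: odd, total = 5-7 = -2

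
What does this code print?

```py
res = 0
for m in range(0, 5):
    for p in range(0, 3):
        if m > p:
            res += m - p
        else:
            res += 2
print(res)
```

31

m=0,p=0: not 0>0, res = 0+2 = 2
m=0,p=1: not 0>1, res = 2+2 = 4
m=0,p=2: not 0>2, res = 4+2 = 6
m=1,p=0: 1>0, res = 6+1 = 7
m=1,p=1: not 1>1, res = 7+2 = 9
m=1,p=2: not 1>2, res = 9+2 = 11
m=2,p=0: 2>0, res = 11+2 = 13
m=2,p=1: 2>1, res = 13+1 = 14
m=2,p=2: not 2>2, res = 14+2 = 16
m=3,p=0: 3>0, res = 16+3 = 19
m=3,p=1: 3>1, res = 19+2 = 21
m=3,p=2: 3>2, res = 21+1 = 22
m=4,p=0: 4>0, res = 22+4 = 26
m=4,p=1: 4>1, res = 26+3 = 29
m=4,p=2: 4>2, res = 29+2 = 31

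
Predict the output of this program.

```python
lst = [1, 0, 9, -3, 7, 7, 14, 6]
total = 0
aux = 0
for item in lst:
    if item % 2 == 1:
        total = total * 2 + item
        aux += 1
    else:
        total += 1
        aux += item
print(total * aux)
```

2875

item=1: odd, total = 0*2+1 = 1; aux=1
item=0: not odd, total = 1+1 = 2; aux=1
item=9: odd, total = 2*2+9 = 13; aux=2
item=-3: odd, total = 13*2+(-3) = 23; aux=3
item=7: odd, total = 23*2+7 = 53; aux=4
item=7: odd, total = 53*2+7 = 113; aux=5
item=14: not odd, total = 113+1 = 114; aux=19
item=6: not odd, total = 114+1 = 115; aux=25
total*aux = 115*25 = 2875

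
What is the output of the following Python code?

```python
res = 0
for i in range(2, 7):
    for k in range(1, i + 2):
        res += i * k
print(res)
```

375

i=2,k=1: res = 0+2 = 2
i=2,k=2: res = 2+4 = 6
i=2,k=3: res = 6+6 = 12
i=3,k=1: res = 12+3 = 15
i=3,k=2: res = 15+6 = 21
i=3,k=3: res = 21+9 = 30
i=3,k=4: res = 30+12 = 42
i=4,k=1: res = 42+4 = 46
i=4,k=2: res = 46+8 = 54
i=4,k=3: res = 54+12 = 66
i=4,k=4: res = 66+16 = 82
i=4,k=5: res = 82+20 = 102
i=5,k=1: res = 102+5 = 107
i=5,k=2: res = 107+10 = 117
i=5,k=3: res = 117+15 = 132
i=5,k=4: res = 132+20 = 152
i=5,k=5: res = 152+25 = 177
i=5,k=6: res = 177+30 = 207
i=6,k=1: res = 207+6 = 213
i=6,k=2: res = 213+12 = 225
i=6,k=3: res = 225+18 = 243
i=6,k=4: res = 243+24 = 267
i=6,k=5: res = 267+30 = 297
i=6,k=6: res = 297+36 = 333
i=6,k=7: res = 333+42 = 375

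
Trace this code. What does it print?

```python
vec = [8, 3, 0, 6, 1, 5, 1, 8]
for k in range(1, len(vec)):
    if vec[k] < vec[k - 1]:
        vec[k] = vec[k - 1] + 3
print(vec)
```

k=1: 3<8, vec[1] = 8+3 = 11 → [8, 11, 0, 6, 1, 5, 1, 8]
k=2: 0<11, vec[2] = 11+3 = 14 → [8, 11, 14, 6, 1, 5, 1, 8]
k=3: 6<14, vec[3] = 14+3 = 17 → [8, 11, 14, 17, 1, 5, 1, 8]
k=4: 1<17, vec[4] = 17+3 = 20 → [8, 11, 14, 17, 20, 5, 1, 8]
k=5: 5<20, vec[5] = 20+3 = 23 → [8, 11, 14, 17, 20, 23, 1, 8]
k=6: 1<23, vec[6] = 23+3 = 26 → [8, 11, 14, 17, 20, 23, 26, 8]
k=7: 8<26, vec[7] = 26+3 = 29 → [8, 11, 14, 17, 20, 23, 26, 29]

[8, 11, 14, 17, 20, 23, 26, 29]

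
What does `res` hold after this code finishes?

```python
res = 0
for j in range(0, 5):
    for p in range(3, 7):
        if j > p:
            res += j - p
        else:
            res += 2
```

39

j=0,p=3: not 0>3, res = 0+2 = 2
j=0,p=4: not 0>4, res = 2+2 = 4
j=0,p=5: not 0>5, res = 4+2 = 6
j=0,p=6: not 0>6, res = 6+2 = 8
j=1,p=3: not 1>3, res = 8+2 = 10
j=1,p=4: not 1>4, res = 10+2 = 12
j=1,p=5: not 1>5, res = 12+2 = 14
j=1,p=6: not 1>6, res = 14+2 = 16
j=2,p=3: not 2>3, res = 16+2 = 18
j=2,p=4: not 2>4, res = 18+2 = 20
j=2,p=5: not 2>5, res = 20+2 = 22
j=2,p=6: not 2>6, res = 22+2 = 24
j=3,p=3: not 3>3, res = 24+2 = 26
j=3,p=4: not 3>4, res = 26+2 = 28
j=3,p=5: not 3>5, res = 28+2 = 30
j=3,p=6: not 3>6, res = 30+2 = 32
j=4,p=3: 4>3, res = 32+1 = 33
j=4,p=4: not 4>4, res = 33+2 = 35
j=4,p=5: not 4>5, res = 35+2 = 37
j=4,p=6: not 4>6, res = 37+2 = 39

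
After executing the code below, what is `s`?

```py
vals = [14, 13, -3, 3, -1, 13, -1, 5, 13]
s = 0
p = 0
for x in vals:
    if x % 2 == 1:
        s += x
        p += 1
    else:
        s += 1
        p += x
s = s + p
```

65

x=14: not odd, s = 0+1 = 1; p=14
x=13: odd, s = 1+13 = 14; p=15
x=-3: odd, s = 14+(-3) = 11; p=16
x=3: odd, s = 11+3 = 14; p=17
x=-1: odd, s = 14+(-1) = 13; p=18
x=13: odd, s = 13+13 = 26; p=19
x=-1: odd, s = 26+(-1) = 25; p=20
x=5: odd, s = 25+5 = 30; p=21
x=13: odd, s = 30+13 = 43; p=22
s+p = 43+22 = 65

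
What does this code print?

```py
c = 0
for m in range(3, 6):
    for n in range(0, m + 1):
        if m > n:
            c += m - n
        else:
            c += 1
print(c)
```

m=3,n=0: 3>0, c = 0+3 = 3
m=3,n=1: 3>1, c = 3+2 = 5
m=3,n=2: 3>2, c = 5+1 = 6
m=3,n=3: not 3>3, c = 6+1 = 7
m=4,n=0: 4>0, c = 7+4 = 11
m=4,n=1: 4>1, c = 11+3 = 14
m=4,n=2: 4>2, c = 14+2 = 16
m=4,n=3: 4>3, c = 16+1 = 17
m=4,n=4: not 4>4, c = 17+1 = 18
m=5,n=0: 5>0, c = 18+5 = 23
m=5,n=1: 5>1, c = 23+4 = 27
m=5,n=2: 5>2, c = 27+3 = 30
m=5,n=3: 5>3, c = 30+2 = 32
m=5,n=4: 5>4, c = 32+1 = 33
m=5,n=5: not 5>5, c = 33+1 = 34

34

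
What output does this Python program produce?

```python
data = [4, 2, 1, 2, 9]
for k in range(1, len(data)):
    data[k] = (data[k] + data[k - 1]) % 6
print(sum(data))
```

k=1: data[1] = (2+4)%6 = 0 → [4, 0, 1, 2, 9]
k=2: data[2] = (1+0)%6 = 1 → [4, 0, 1, 2, 9]
k=3: data[3] = (2+1)%6 = 3 → [4, 0, 1, 3, 9]
k=4: data[4] = (9+3)%6 = 0 → [4, 0, 1, 3, 0]
sum = 8

8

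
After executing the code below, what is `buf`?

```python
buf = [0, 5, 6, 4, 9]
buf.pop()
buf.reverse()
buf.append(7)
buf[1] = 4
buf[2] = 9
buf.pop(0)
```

[4, 9, 0, 7]

pop() removes 9 → [0, 5, 6, 4]
reverse → [4, 6, 5, 0]
append 7 → [4, 6, 5, 0, 7]
buf[1] = 4 → [4, 4, 5, 0, 7]
buf[2] = 9 → [4, 4, 9, 0, 7]
pop(0) removes 4 → [4, 9, 0, 7]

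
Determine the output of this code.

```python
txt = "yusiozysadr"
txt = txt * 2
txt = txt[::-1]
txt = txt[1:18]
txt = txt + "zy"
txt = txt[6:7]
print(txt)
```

repeat ×2 → 'yusiozysadryusiozysadr'
reverse → 'rdasyzoisuyrdasyzoisuy'
slice [1:18] → 'dasyzoisuyrdasyzo'
+ 'zy' → 'dasyzoisuyrdasyzozy'
slice [6:7] → 'i'

i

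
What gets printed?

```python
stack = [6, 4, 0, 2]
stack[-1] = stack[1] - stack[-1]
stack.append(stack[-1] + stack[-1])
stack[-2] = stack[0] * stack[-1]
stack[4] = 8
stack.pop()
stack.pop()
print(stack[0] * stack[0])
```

36

stack[-1] = stack[1]-stack[-1] = 4-2 = 2 → [6, 4, 0, 2]
append stack[-1]+stack[-1] = 2+2 = 4 → [6, 4, 0, 2, 4]
stack[-2] = stack[0]*stack[-1] = 6*4 = 24 → [6, 4, 0, 24, 4]
stack[4] = 8 → [6, 4, 0, 24, 8]
pop() removes 8 → [6, 4, 0, 24]
pop() removes 24 → [6, 4, 0]
stack[0]*stack[0] = 6*6 = 36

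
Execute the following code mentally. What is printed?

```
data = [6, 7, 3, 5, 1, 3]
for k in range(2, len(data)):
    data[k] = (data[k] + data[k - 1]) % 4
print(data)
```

[6, 7, 2, 3, 0, 3]

k=2: data[2] = (3+7)%4 = 2 → [6, 7, 2, 5, 1, 3]
k=3: data[3] = (5+2)%4 = 3 → [6, 7, 2, 3, 1, 3]
k=4: data[4] = (1+3)%4 = 0 → [6, 7, 2, 3, 0, 3]
k=5: data[5] = (3+0)%4 = 3 → [6, 7, 2, 3, 0, 3]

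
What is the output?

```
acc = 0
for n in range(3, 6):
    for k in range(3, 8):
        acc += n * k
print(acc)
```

300

n=3,k=3: acc = 0+9 = 9
n=3,k=4: acc = 9+12 = 21
n=3,k=5: acc = 21+15 = 36
n=3,k=6: acc = 36+18 = 54
n=3,k=7: acc = 54+21 = 75
n=4,k=3: acc = 75+12 = 87
n=4,k=4: acc = 87+16 = 103
n=4,k=5: acc = 103+20 = 123
n=4,k=6: acc = 123+24 = 147
n=4,k=7: acc = 147+28 = 175
n=5,k=3: acc = 175+15 = 190
n=5,k=4: acc = 190+20 = 210
n=5,k=5: acc = 210+25 = 235
n=5,k=6: acc = 235+30 = 265
n=5,k=7: acc = 265+35 = 300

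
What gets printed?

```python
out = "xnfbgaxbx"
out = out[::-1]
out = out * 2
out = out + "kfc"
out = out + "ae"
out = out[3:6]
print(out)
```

agb

reverse → 'xbxagbfnx'
repeat ×2 → 'xbxagbfnxxbxagbfnx'
+ 'kfc' → 'xbxagbfnxxbxagbfnxkfc'
+ 'ae' → 'xbxagbfnxxbxagbfnxkfcae'
slice [3:6] → 'agb'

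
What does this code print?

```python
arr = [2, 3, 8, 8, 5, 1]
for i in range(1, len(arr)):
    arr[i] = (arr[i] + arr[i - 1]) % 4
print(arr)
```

[2, 1, 1, 1, 2, 3]

i=1: arr[1] = (3+2)%4 = 1 → [2, 1, 8, 8, 5, 1]
i=2: arr[2] = (8+1)%4 = 1 → [2, 1, 1, 8, 5, 1]
i=3: arr[3] = (8+1)%4 = 1 → [2, 1, 1, 1, 5, 1]
i=4: arr[4] = (5+1)%4 = 2 → [2, 1, 1, 1, 2, 1]
i=5: arr[5] = (1+2)%4 = 3 → [2, 1, 1, 1, 2, 3]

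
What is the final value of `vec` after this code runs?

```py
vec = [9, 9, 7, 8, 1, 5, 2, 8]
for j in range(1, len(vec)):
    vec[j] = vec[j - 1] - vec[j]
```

j=1: vec[1] = 9-9 = 0 → [9, 0, 7, 8, 1, 5, 2, 8]
j=2: vec[2] = 0-7 = -7 → [9, 0, -7, 8, 1, 5, 2, 8]
j=3: vec[3] = (-7)-8 = -15 → [9, 0, -7, -15, 1, 5, 2, 8]
j=4: vec[4] = (-15)-1 = -16 → [9, 0, -7, -15, -16, 5, 2, 8]
j=5: vec[5] = (-16)-5 = -21 → [9, 0, -7, -15, -16, -21, 2, 8]
j=6: vec[6] = (-21)-2 = -23 → [9, 0, -7, -15, -16, -21, -23, 8]
j=7: vec[7] = (-23)-8 = -31 → [9, 0, -7, -15, -16, -21, -23, -31]

[9, 0, -7, -15, -16, -21, -23, -31]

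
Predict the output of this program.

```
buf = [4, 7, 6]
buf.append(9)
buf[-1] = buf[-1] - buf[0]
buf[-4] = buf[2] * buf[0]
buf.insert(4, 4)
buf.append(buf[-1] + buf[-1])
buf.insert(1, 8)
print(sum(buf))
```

62

append 9 → [4, 7, 6, 9]
buf[-1] = buf[-1]-buf[0] = 9-4 = 5 → [4, 7, 6, 5]
buf[-4] = buf[2]*buf[0] = 6*4 = 24 → [24, 7, 6, 5]
insert 4 at 4 → [24, 7, 6, 5, 4]
append buf[-1]+buf[-1] = 4+4 = 8 → [24, 7, 6, 5, 4, 8]
insert 8 at 1 → [24, 8, 7, 6, 5, 4, 8]
sum = 62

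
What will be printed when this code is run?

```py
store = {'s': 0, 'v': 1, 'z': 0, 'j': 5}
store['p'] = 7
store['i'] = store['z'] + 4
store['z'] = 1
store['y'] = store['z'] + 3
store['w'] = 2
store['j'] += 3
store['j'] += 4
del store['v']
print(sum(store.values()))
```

30

store['p'] = 7 → {'s': 0, 'v': 1, 'z': 0, 'j': 5, 'p': 7}
store['i'] = store['z']+4 = 4 → {'s': 0, 'v': 1, 'z': 0, 'j': 5, 'p': 7, 'i': 4}
store['z'] = 1 → {'s': 0, 'v': 1, 'z': 1, 'j': 5, 'p': 7, 'i': 4}
store['y'] = store['z']+3 = 4 → {'s': 0, 'v': 1, 'z': 1, 'j': 5, 'p': 7, 'i': 4, 'y': 4}
store['w'] = 2 → {'s': 0, 'v': 1, 'z': 1, 'j': 5, 'p': 7, 'i': 4, 'y': 4, 'w': 2}
store['j'] = 5+3 = 8 → {'s': 0, 'v': 1, 'z': 1, 'j': 8, 'p': 7, 'i': 4, 'y': 4, 'w': 2}
store['j'] = 8+4 = 12 → {'s': 0, 'v': 1, 'z': 1, 'j': 12, 'p': 7, 'i': 4, 'y': 4, 'w': 2}
del 'v' → {'s': 0, 'z': 1, 'j': 12, 'p': 7, 'i': 4, 'y': 4, 'w': 2}
sum of values = 30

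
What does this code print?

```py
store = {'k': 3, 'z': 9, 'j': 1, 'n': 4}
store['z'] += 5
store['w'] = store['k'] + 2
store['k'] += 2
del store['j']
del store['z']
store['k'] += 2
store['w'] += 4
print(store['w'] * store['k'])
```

63

store['z'] = 9+5 = 14 → {'k': 3, 'z': 14, 'j': 1, 'n': 4}
store['w'] = store['k']+2 = 5 → {'k': 3, 'z': 14, 'j': 1, 'n': 4, 'w': 5}
store['k'] = 3+2 = 5 → {'k': 5, 'z': 14, 'j': 1, 'n': 4, 'w': 5}
del 'j' → {'k': 5, 'z': 14, 'n': 4, 'w': 5}
del 'z' → {'k': 5, 'n': 4, 'w': 5}
store['k'] = 5+2 = 7 → {'k': 7, 'n': 4, 'w': 5}
store['w'] = 5+4 = 9 → {'k': 7, 'n': 4, 'w': 9}
store['w']*store['k'] = 9*7 = 63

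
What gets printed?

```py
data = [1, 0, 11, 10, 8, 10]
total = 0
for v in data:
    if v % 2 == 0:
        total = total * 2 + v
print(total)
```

v=1: not even
v=0: even, total = 0*2+0 = 0
v=11: not even
v=10: even, total = 0*2+10 = 10
v=8: even, total = 10*2+8 = 28
v=10: even, total = 28*2+10 = 66

66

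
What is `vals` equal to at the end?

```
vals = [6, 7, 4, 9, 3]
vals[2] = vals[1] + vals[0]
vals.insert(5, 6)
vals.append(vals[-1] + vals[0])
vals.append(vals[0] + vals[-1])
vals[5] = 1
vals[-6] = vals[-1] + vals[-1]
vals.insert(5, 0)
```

vals[2] = vals[1]+vals[0] = 7+6 = 13 → [6, 7, 13, 9, 3]
insert 6 at 5 → [6, 7, 13, 9, 3, 6]
append vals[-1]+vals[0] = 6+6 = 12 → [6, 7, 13, 9, 3, 6, 12]
append vals[0]+vals[-1] = 6+12 = 18 → [6, 7, 13, 9, 3, 6, 12, 18]
vals[5] = 1 → [6, 7, 13, 9, 3, 1, 12, 18]
vals[-6] = vals[-1]+vals[-1] = 18+18 = 36 → [6, 7, 36, 9, 3, 1, 12, 18]
insert 0 at 5 → [6, 7, 36, 9, 3, 0, 1, 12, 18]

[6, 7, 36, 9, 3, 0, 1, 12, 18]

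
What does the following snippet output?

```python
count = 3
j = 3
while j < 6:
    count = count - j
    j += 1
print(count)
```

-9

j=3: count = 3-3 = 0
j=4: count = 0-4 = -4
j=5: count = (-4)-5 = -9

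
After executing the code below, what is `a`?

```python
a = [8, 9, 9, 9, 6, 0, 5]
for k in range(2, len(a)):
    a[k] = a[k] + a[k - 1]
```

[8, 9, 18, 27, 33, 33, 38]

k=2: a[2] = 9+9 = 18 → [8, 9, 18, 9, 6, 0, 5]
k=3: a[3] = 9+18 = 27 → [8, 9, 18, 27, 6, 0, 5]
k=4: a[4] = 6+27 = 33 → [8, 9, 18, 27, 33, 0, 5]
k=5: a[5] = 0+33 = 33 → [8, 9, 18, 27, 33, 33, 5]
k=6: a[6] = 5+33 = 38 → [8, 9, 18, 27, 33, 33, 38]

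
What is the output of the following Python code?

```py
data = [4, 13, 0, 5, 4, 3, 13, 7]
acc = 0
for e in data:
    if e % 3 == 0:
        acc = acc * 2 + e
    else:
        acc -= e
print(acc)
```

-103

e=4: not %3==0, acc = 0-4 = -4
e=13: not %3==0, acc = (-4)-13 = -17
e=0: %3==0, acc = (-17)*2+0 = -34
e=5: not %3==0, acc = (-34)-5 = -39
e=4: not %3==0, acc = (-39)-4 = -43
e=3: %3==0, acc = (-43)*2+3 = -83
e=13: not %3==0, acc = (-83)-13 = -96
e=7: not %3==0, acc = (-96)-7 = -103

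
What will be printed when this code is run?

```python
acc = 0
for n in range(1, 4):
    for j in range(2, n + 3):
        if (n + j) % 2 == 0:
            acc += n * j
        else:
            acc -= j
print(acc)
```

n=1,j=2: odd sum, acc = 0-2 = -2
n=1,j=3: even sum, acc = (-2)+3 = 1
n=2,j=2: even sum, acc = 1+4 = 5
n=2,j=3: odd sum, acc = 5-3 = 2
n=2,j=4: even sum, acc = 2+8 = 10
n=3,j=2: odd sum, acc = 10-2 = 8
n=3,j=3: even sum, acc = 8+9 = 17
n=3,j=4: odd sum, acc = 17-4 = 13
n=3,j=5: even sum, acc = 13+15 = 28

28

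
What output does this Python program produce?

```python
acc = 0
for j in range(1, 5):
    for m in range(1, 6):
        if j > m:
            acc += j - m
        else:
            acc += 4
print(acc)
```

66

j=1,m=1: not 1>1, acc = 0+4 = 4
j=1,m=2: not 1>2, acc = 4+4 = 8
j=1,m=3: not 1>3, acc = 8+4 = 12
j=1,m=4: not 1>4, acc = 12+4 = 16
j=1,m=5: not 1>5, acc = 16+4 = 20
j=2,m=1: 2>1, acc = 20+1 = 21
j=2,m=2: not 2>2, acc = 21+4 = 25
j=2,m=3: not 2>3, acc = 25+4 = 29
j=2,m=4: not 2>4, acc = 29+4 = 33
j=2,m=5: not 2>5, acc = 33+4 = 37
j=3,m=1: 3>1, acc = 37+2 = 39
j=3,m=2: 3>2, acc = 39+1 = 40
j=3,m=3: not 3>3, acc = 40+4 = 44
j=3,m=4: not 3>4, acc = 44+4 = 48
j=3,m=5: not 3>5, acc = 48+4 = 52
j=4,m=1: 4>1, acc = 52+3 = 55
j=4,m=2: 4>2, acc = 55+2 = 57
j=4,m=3: 4>3, acc = 57+1 = 58
j=4,m=4: not 4>4, acc = 58+4 = 62
j=4,m=5: not 4>5, acc = 62+4 = 66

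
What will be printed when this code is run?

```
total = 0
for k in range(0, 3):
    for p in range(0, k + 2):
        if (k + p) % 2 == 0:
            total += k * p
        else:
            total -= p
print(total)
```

k=0,p=0: even sum, total = 0+0 = 0
k=0,p=1: odd sum, total = 0-1 = -1
k=1,p=0: odd sum, total = (-1)-0 = -1
k=1,p=1: even sum, total = (-1)+1 = 0
k=1,p=2: odd sum, total = 0-2 = -2
k=2,p=0: even sum, total = (-2)+0 = -2
k=2,p=1: odd sum, total = (-2)-1 = -3
k=2,p=2: even sum, total = (-3)+4 = 1
k=2,p=3: odd sum, total = 1-3 = -2

-2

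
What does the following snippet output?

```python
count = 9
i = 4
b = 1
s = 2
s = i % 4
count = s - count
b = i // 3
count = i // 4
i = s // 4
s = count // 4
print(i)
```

0

s = 4%4 = 0
count = 0-9 = -9
b = 4//3 = 1
count = 4//4 = 1
i = 0//4 = 0
s = 1//4 = 0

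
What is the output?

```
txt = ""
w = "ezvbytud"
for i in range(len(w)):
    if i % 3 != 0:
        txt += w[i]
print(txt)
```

i=0: skip
i=1: add 'z' → 'z'
i=2: add 'v' → 'zv'
i=3: skip
i=4: add 'y' → 'zvy'
i=5: add 't' → 'zvyt'
i=6: skip
i=7: add 'd' → 'zvytd'

zvytd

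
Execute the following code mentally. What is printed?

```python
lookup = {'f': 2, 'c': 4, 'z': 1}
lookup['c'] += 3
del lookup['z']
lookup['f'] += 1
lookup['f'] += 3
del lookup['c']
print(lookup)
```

{'f': 6}

lookup['c'] = 4+3 = 7 → {'f': 2, 'c': 7, 'z': 1}
del 'z' → {'f': 2, 'c': 7}
lookup['f'] = 2+1 = 3 → {'f': 3, 'c': 7}
lookup['f'] = 3+3 = 6 → {'f': 6, 'c': 7}
del 'c' → {'f': 6}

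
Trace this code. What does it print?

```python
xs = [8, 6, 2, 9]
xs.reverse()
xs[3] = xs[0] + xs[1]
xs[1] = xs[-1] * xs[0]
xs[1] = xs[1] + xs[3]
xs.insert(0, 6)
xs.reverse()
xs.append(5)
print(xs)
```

reverse → [9, 2, 6, 8]
xs[3] = xs[0]+xs[1] = 9+2 = 11 → [9, 2, 6, 11]
xs[1] = xs[-1]*xs[0] = 11*9 = 99 → [9, 99, 6, 11]
xs[1] = xs[1]+xs[3] = 99+11 = 110 → [9, 110, 6, 11]
insert 6 at 0 → [6, 9, 110, 6, 11]
reverse → [11, 6, 110, 9, 6]
append 5 → [11, 6, 110, 9, 6, 5]

[11, 6, 110, 9, 6, 5]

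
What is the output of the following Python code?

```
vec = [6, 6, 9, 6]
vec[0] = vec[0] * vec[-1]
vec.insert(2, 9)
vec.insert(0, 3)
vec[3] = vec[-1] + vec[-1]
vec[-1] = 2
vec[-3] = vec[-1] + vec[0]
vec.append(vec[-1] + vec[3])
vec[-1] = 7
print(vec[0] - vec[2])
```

-3

vec[0] = vec[0]*vec[-1] = 6*6 = 36 → [36, 6, 9, 6]
insert 9 at 2 → [36, 6, 9, 9, 6]
insert 3 at 0 → [3, 36, 6, 9, 9, 6]
vec[3] = vec[-1]+vec[-1] = 6+6 = 12 → [3, 36, 6, 12, 9, 6]
vec[-1] = 2 → [3, 36, 6, 12, 9, 2]
vec[-3] = vec[-1]+vec[0] = 2+3 = 5 → [3, 36, 6, 5, 9, 2]
append vec[-1]+vec[3] = 2+5 = 7 → [3, 36, 6, 5, 9, 2, 7]
vec[-1] = 7 → [3, 36, 6, 5, 9, 2, 7]
vec[0]-vec[2] = 3-6 = -3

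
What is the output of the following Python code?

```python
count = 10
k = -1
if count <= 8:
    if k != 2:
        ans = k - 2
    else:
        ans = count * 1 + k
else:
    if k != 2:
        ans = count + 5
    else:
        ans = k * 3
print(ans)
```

count=10, k=-1
count <= 8 is False; k != 2 is True
→ ans = count + 5 = 15

15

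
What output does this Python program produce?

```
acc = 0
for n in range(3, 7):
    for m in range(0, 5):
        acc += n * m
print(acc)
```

n=3,m=0: acc = 0+0 = 0
n=3,m=1: acc = 0+3 = 3
n=3,m=2: acc = 3+6 = 9
n=3,m=3: acc = 9+9 = 18
n=3,m=4: acc = 18+12 = 30
n=4,m=0: acc = 30+0 = 30
n=4,m=1: acc = 30+4 = 34
n=4,m=2: acc = 34+8 = 42
n=4,m=3: acc = 42+12 = 54
n=4,m=4: acc = 54+16 = 70
n=5,m=0: acc = 70+0 = 70
n=5,m=1: acc = 70+5 = 75
n=5,m=2: acc = 75+10 = 85
n=5,m=3: acc = 85+15 = 100
n=5,m=4: acc = 100+20 = 120
n=6,m=0: acc = 120+0 = 120
n=6,m=1: acc = 120+6 = 126
n=6,m=2: acc = 126+12 = 138
n=6,m=3: acc = 138+18 = 156
n=6,m=4: acc = 156+24 = 180

180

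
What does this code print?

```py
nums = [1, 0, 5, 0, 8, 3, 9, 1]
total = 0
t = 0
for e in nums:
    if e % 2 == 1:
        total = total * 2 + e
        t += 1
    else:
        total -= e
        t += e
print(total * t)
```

e=1: odd, total = 0*2+1 = 1; t=1
e=0: not odd, total = 1-0 = 1; t=1
e=5: odd, total = 1*2+5 = 7; t=2
e=0: not odd, total = 7-0 = 7; t=2
e=8: not odd, total = 7-8 = -1; t=10
e=3: odd, total = (-1)*2+3 = 1; t=11
e=9: odd, total = 1*2+9 = 11; t=12
e=1: odd, total = 11*2+1 = 23; t=13
total*t = 23*13 = 299

299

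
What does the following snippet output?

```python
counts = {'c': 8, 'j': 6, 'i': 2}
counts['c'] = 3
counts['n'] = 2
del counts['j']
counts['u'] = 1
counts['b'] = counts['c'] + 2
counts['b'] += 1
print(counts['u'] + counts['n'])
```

3

counts['c'] = 3 → {'c': 3, 'j': 6, 'i': 2}
counts['n'] = 2 → {'c': 3, 'j': 6, 'i': 2, 'n': 2}
del 'j' → {'c': 3, 'i': 2, 'n': 2}
counts['u'] = 1 → {'c': 3, 'i': 2, 'n': 2, 'u': 1}
counts['b'] = counts['c']+2 = 5 → {'c': 3, 'i': 2, 'n': 2, 'u': 1, 'b': 5}
counts['b'] = 5+1 = 6 → {'c': 3, 'i': 2, 'n': 2, 'u': 1, 'b': 6}
counts['u']+counts['n'] = 1+2 = 3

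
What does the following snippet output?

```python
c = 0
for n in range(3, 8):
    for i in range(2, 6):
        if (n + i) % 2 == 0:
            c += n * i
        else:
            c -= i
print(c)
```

n=3,i=2: odd sum, c = 0-2 = -2
n=3,i=3: even sum, c = (-2)+9 = 7
n=3,i=4: odd sum, c = 7-4 = 3
n=3,i=5: even sum, c = 3+15 = 18
n=4,i=2: even sum, c = 18+8 = 26
n=4,i=3: odd sum, c = 26-3 = 23
n=4,i=4: even sum, c = 23+16 = 39
n=4,i=5: odd sum, c = 39-5 = 34
n=5,i=2: odd sum, c = 34-2 = 32
n=5,i=3: even sum, c = 32+15 = 47
n=5,i=4: odd sum, c = 47-4 = 43
n=5,i=5: even sum, c = 43+25 = 68
n=6,i=2: even sum, c = 68+12 = 80
n=6,i=3: odd sum, c = 80-3 = 77
n=6,i=4: even sum, c = 77+24 = 101
n=6,i=5: odd sum, c = 101-5 = 96
n=7,i=2: odd sum, c = 96-2 = 94
n=7,i=3: even sum, c = 94+21 = 115
n=7,i=4: odd sum, c = 115-4 = 111
n=7,i=5: even sum, c = 111+35 = 146

146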